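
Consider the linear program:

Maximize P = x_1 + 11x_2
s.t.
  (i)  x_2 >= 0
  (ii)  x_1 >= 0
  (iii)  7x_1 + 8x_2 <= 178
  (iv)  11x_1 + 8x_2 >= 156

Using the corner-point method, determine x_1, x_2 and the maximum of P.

x_1 = 0, x_2 = 89/4, maximum P = 979/4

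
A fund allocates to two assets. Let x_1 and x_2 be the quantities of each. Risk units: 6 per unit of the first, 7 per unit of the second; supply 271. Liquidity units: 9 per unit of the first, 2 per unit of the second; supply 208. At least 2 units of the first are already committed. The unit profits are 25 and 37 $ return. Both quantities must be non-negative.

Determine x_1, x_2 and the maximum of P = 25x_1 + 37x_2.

x_1 = 2, x_2 = 37, maximum P = 1419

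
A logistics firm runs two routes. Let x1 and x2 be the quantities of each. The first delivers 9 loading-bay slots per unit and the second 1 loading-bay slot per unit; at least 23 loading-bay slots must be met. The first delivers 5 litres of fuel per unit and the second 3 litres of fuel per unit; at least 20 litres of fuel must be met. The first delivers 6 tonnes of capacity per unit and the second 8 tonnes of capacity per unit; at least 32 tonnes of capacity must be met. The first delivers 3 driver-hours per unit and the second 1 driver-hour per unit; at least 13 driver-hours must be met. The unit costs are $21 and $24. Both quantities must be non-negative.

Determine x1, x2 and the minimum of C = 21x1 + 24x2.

The feasible region is unbounded (it extends along (0, 1), (1, 0)), but C strictly increases along every unbounded feasible direction, so there is no improving ray and the minimum is attained at a vertex.

At the optimal vertex, 6x1 + 8x2 = 32 and 3x1 + x2 = 13.
Solving simultaneously gives x1 = 4, x2 = 1.

x1 = 4, x2 = 1, minimum C = 108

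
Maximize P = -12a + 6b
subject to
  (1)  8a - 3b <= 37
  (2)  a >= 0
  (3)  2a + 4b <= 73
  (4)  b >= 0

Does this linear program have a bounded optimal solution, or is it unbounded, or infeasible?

Extreme points and P = -12a + 6b:
  (367/38, 255/19) → P = -672/19
  (37/8, 0) → P = -111/2
  (0, 73/4) → P = 219/2
  (0, 0) → P = 0
The feasible region has finitely many vertices and no improving ray; the maximum is 219/2 at (0, 73/4).

bounded optimum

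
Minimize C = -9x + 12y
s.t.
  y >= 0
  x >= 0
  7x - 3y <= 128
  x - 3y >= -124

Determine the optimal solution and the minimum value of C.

At the optimal vertex, y = 0 and 7x - 3y = 128.
Solving simultaneously gives x = 128/7, y = 0.

x = 128/7, y = 0, minimum C = -1152/7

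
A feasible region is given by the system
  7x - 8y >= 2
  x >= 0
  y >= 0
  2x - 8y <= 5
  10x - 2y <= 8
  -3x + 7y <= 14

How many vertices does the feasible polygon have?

3

Pairwise boundary intersections that survive every other constraint:
  (2/7, 0)
  (10/11, 6/11)
  (4/5, 0)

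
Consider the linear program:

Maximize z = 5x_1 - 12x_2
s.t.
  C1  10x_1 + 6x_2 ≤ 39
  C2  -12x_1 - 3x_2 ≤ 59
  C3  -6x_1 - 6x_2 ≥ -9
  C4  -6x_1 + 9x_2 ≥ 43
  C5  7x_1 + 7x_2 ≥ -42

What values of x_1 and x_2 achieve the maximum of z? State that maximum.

Extreme points and z = 5x_1 - 12x_2:
  (-127/18, 77/9) → z = -2483/18
  (-110/21, 9/7) → z = -874/21
  (-59/30, 52/15) → z = -1543/30

x_1 = -110/21, x_2 = 9/7, maximum z = -874/21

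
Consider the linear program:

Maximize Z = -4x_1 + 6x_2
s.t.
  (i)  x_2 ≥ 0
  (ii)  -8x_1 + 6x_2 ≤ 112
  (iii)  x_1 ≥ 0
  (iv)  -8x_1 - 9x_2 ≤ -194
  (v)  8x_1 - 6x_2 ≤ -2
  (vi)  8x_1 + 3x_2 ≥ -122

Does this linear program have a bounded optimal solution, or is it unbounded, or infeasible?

unbounded

From the feasible point (13/10, 102/5), moving in the direction (6, 8) keeps every constraint satisfied while Z increases without bound.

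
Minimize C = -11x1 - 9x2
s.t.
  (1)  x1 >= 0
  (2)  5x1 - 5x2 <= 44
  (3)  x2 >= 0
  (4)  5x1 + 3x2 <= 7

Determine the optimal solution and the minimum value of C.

Corner points and C = -11x1 - 9x2:
  (0, 0) → C = 0
  (0, 7/3) → C = -21
  (7/5, 0) → C = -77/5

At the optimal vertex, x1 = 0 and 5x1 + 3x2 = 7.
Solving simultaneously gives x1 = 0, x2 = 7/3.

x1 = 0, x2 = 7/3, minimum C = -21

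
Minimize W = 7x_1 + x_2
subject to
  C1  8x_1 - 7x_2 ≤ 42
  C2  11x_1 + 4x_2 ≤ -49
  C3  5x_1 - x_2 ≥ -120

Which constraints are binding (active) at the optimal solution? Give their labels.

C1 and C3

Feasible corners and W = 7x_1 + x_2:
  (-175/109, -854/109) → W = -2079/109
  (-98/3, -130/3) → W = -272
  (-529/31, 1075/31) → W = -2628/31

The minimum is at (-98/3, -130/3). Substituting into each constraint, equality holds for C1 and C3; the remaining constraints have slack.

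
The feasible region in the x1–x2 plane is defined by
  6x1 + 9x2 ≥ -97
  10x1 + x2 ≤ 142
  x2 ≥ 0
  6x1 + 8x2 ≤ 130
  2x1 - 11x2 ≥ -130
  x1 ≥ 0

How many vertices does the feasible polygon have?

5

Intersecting each pair of boundary lines and keeping only the points that satisfy every inequality leaves:
  (71/5, 0)
  (503/37, 224/37)
  (0, 0)
  (195/41, 520/41)
  (0, 130/11)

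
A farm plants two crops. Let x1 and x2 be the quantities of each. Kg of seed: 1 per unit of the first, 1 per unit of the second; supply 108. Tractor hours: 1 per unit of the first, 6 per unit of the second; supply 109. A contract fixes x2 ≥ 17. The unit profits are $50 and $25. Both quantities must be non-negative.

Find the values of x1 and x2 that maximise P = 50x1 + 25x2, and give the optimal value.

x1 = 7, x2 = 17, maximum P = 775

Feasible corners and P = 50x1 + 25x2:
  (0, 109/6) → P = 2725/6
  (0, 17) → P = 425
  (7, 17) → P = 775

The optimum lies where x1 + 6x2 = 109 and x2 = 17.
Solving simultaneously gives x1 = 7, x2 = 17.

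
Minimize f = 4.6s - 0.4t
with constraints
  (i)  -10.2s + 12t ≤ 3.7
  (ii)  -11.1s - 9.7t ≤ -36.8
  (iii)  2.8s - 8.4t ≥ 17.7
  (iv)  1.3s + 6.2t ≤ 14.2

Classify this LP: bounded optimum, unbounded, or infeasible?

Vertices and f = 4.6s - 0.4t:
  (48081/12040, -9343/12040) → f = 1124549/60200
  (11451/1414, 1675/2828) → f = 130849/3535
The feasible region has finitely many vertices and no improving ray; the minimum is 1124549/60200 at (48081/12040, -9343/12040).

bounded optimum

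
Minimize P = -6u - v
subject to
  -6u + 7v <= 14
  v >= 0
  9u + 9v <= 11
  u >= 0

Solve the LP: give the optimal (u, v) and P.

Feasible corners and P = -6u - v:
  (11/9, 0) → P = -22/3
  (0, 0) → P = 0
  (0, 11/9) → P = -11/9

The optimum lies where v = 0 and 9u + 9v = 11.
Solving simultaneously gives u = 11/9, v = 0.

u = 11/9, v = 0, minimum P = -22/3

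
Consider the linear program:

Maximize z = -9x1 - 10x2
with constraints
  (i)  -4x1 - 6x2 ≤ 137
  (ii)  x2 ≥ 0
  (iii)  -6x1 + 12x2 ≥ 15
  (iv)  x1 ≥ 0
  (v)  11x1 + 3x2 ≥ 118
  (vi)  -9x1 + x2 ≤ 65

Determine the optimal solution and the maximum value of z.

Extreme points and z = -9x1 - 10x2:
  (457/50, 291/50) → z = -7023/50
  (0, 118/3) → z = -1180/3
  (0, 65) → z = -650
The feasible region is unbounded (it extends along (1, 9), (2, 1)), but z strictly decreases along every unbounded feasible direction, so there is no improving ray and the maximum is attained at a vertex.

x1 = 457/50, x2 = 291/50, maximum z = -7023/50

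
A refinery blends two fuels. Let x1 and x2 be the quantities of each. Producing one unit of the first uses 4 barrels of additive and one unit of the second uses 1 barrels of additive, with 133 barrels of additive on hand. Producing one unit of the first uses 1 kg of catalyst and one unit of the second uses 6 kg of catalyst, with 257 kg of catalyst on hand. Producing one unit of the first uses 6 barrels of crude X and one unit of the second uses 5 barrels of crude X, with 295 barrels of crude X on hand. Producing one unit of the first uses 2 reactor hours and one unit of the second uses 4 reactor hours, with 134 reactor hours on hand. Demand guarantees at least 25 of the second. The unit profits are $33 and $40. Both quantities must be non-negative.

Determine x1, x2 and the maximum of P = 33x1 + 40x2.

x1 = 17, x2 = 25, maximum P = 1561

Corner points and P = 33x1 + 40x2:
  (0, 67/2) → P = 1340
  (0, 25) → P = 1000
  (17, 25) → P = 1561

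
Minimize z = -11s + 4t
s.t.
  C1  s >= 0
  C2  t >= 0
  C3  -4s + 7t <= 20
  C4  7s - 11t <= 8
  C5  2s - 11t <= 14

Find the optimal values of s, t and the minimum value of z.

Vertices and z = -11s + 4t:
  (0, 0) → z = 0
  (0, 20/7) → z = 80/7
  (8/7, 0) → z = -88/7
  (276/5, 172/5) → z = -2348/5

At the optimal vertex, -4s + 7t = 20 and 7s - 11t = 8.
Solving simultaneously gives s = 276/5, t = 172/5.

s = 276/5, t = 172/5, minimum z = -2348/5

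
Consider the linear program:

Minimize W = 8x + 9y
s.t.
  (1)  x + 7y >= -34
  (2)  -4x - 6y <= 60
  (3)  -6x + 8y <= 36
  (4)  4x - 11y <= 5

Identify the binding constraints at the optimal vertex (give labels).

(2) and (3)

Vertices and W = 8x + 9y:
  (-108/11, -38/11) → W = -1206/11
  (-113/13, -47/13) → W = -1327/13
  (-174/17, -54/17) → W = -1878/17
The feasible region is unbounded (it extends along (4, 3), (11, 4)), but W strictly increases along every unbounded feasible direction, so there is no improving ray and the minimum is attained at a vertex.

The minimum is at (-174/17, -54/17). Substituting into each constraint, equality holds for (2) and (3); the remaining constraints have slack.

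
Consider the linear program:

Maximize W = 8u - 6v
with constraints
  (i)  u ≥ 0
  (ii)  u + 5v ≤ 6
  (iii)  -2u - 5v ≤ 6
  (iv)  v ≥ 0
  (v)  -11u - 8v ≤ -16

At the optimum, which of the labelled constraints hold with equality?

Vertices and W = 8u - 6v:
  (6, 0) → W = 48
  (32/47, 50/47) → W = -44/47
  (16/11, 0) → W = 128/11

The maximum is at (6, 0). Substituting into each constraint, equality holds for (ii) and (iv); the remaining constraints have slack.

(ii) and (iv)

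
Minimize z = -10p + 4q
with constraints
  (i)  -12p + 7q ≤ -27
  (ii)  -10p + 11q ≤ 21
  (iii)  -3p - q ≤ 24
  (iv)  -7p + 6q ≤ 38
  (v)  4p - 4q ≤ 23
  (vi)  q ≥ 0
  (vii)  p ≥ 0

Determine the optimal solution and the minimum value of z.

p = 337/4, q = 157/2, minimum z = -1057/2

Corner points and z = -10p + 4q:
  (222/31, 261/31) → z = -1176/31
  (9/4, 0) → z = -45/2
  (337/4, 157/2) → z = -1057/2
  (23/4, 0) → z = -115/2

At the optimal vertex, -10p + 11q = 21 and 4p - 4q = 23.
Solving simultaneously gives p = 337/4, q = 157/2.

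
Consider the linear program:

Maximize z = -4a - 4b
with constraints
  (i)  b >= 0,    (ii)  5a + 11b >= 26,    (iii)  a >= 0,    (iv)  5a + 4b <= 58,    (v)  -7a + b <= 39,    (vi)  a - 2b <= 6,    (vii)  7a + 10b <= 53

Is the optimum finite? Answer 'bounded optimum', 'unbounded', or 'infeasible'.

bounded optimum

Corner points and z = -4a - 4b:
  (26/5, 0) → z = -104/5
  (6, 0) → z = -24
  (0, 26/11) → z = -104/11
  (0, 53/10) → z = -106/5
  (83/12, 11/24) → z = -59/2
The feasible region has finitely many vertices and no improving ray; the maximum is -104/11 at (0, 26/11).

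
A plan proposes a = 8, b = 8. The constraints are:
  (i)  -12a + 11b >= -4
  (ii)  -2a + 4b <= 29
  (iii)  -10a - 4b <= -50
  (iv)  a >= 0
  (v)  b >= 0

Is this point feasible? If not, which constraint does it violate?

not feasible — violates (i)

Constraint (i): -12a + 11b = -8, which is not ≥ -4. All other constraints are satisfied.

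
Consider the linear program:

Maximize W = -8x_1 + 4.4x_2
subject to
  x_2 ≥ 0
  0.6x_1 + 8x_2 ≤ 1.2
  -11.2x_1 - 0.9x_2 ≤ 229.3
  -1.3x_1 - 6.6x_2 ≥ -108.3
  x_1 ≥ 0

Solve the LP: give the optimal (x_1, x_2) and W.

x_1 = 0, x_2 = 0.15, maximum W = 0.66

Extreme points and W = -8x_1 + 4.4x_2:
  (2, 0) → W = -16
  (0, 0) → W = 0
  (0, 0.15) → W = 0.66

The optimum lies where 0.6x_1 + 8x_2 = 1.2 and x_1 = 0.
Solving simultaneously gives x_1 = 0, x_2 = 0.15.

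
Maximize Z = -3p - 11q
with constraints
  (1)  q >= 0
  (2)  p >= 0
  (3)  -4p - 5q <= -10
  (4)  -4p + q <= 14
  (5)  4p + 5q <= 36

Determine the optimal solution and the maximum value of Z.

Vertices and Z = -3p - 11q:
  (5/2, 0) → Z = -15/2
  (9, 0) → Z = -27
  (0, 2) → Z = -22
  (0, 36/5) → Z = -396/5

The binding constraints are q = 0 and -4p - 5q = -10.
Solving simultaneously gives p = 5/2, q = 0.

p = 5/2, q = 0, maximum Z = -15/2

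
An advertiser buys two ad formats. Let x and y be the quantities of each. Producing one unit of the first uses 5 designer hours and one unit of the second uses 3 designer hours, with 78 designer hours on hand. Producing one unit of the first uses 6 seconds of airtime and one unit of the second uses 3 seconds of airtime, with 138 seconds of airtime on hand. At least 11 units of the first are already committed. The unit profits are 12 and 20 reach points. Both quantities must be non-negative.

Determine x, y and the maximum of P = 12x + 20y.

Vertices and P = 12x + 20y:
  (78/5, 0) → P = 936/5
  (11, 0) → P = 132
  (11, 23/3) → P = 856/3

The optimum lies where 5x + 3y = 78 and x = 11.
Solving simultaneously gives x = 11, y = 23/3.

x = 11, y = 23/3, maximum P = 856/3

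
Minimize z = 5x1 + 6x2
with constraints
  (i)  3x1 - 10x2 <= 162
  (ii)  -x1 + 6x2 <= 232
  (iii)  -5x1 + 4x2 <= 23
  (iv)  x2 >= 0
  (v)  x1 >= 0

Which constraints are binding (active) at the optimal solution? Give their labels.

(iv) and (v)

Corner points and z = 5x1 + 6x2:
  (823/2, 429/4) → z = 2701
  (54, 0) → z = 270
  (395/13, 1137/26) → z = 5386/13
  (0, 23/4) → z = 69/2
  (0, 0) → z = 0

The minimum is at (0, 0). Substituting into each constraint, equality holds for (iv) and (v); the remaining constraints have slack.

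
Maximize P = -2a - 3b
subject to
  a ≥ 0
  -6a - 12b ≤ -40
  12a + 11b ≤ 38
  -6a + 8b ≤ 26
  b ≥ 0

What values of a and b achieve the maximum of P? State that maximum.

a = 1/15, b = 33/10, maximum P = -301/30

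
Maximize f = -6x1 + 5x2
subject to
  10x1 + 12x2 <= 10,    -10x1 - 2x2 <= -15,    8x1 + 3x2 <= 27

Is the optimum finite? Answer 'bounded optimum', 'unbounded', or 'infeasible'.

bounded optimum

Feasible corners and f = -6x1 + 5x2:
  (8/5, -1/2) → f = -121/10
  (49/11, -95/33) → f = -1357/33
The feasible region has finitely many vertices and no improving ray; the maximum is -121/10 at (8/5, -1/2).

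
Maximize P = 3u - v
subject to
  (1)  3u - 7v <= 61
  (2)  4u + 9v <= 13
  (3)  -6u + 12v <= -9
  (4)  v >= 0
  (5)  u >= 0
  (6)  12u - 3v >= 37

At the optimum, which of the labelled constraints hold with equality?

(2) and (4)

Extreme points and P = 3u - v:
  (13/4, 0) → P = 39/4
  (31/10, 1/15) → P = 277/30
  (37/12, 0) → P = 37/4

The maximum is at (13/4, 0). Substituting into each constraint, equality holds for (2) and (4); the remaining constraints have slack.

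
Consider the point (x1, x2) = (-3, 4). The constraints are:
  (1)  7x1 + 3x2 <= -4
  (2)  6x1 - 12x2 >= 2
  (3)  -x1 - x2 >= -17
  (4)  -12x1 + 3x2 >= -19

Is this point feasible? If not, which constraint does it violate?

not feasible — violates (2)

Constraint (2): 6x1 - 12x2 = -66, which is not ≥ 2. All other constraints are satisfied.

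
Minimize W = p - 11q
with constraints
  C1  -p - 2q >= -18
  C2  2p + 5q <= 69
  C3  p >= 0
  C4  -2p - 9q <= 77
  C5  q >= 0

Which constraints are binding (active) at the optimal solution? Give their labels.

Extreme points and W = p - 11q:
  (0, 9) → W = -99
  (18, 0) → W = 18
  (0, 0) → W = 0

The minimum is at (0, 9). Substituting into each constraint, equality holds for C1 and C3; the remaining constraints have slack.

C1 and C3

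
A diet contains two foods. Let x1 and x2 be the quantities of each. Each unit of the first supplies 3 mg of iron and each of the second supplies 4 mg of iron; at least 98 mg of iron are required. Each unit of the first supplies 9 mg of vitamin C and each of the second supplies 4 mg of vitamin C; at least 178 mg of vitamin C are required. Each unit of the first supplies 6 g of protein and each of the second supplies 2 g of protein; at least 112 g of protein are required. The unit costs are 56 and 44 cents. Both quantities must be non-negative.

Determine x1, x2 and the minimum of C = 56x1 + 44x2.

The feasible region is unbounded (it extends along (0, 1), (1, 0)), but C strictly increases along every unbounded feasible direction, so there is no improving ray and the minimum is attained at a vertex.

The binding constraints are 3x1 + 4x2 = 98 and 6x1 + 2x2 = 112.
Solving simultaneously gives x1 = 14, x2 = 14.

x1 = 14, x2 = 14, minimum C = 1400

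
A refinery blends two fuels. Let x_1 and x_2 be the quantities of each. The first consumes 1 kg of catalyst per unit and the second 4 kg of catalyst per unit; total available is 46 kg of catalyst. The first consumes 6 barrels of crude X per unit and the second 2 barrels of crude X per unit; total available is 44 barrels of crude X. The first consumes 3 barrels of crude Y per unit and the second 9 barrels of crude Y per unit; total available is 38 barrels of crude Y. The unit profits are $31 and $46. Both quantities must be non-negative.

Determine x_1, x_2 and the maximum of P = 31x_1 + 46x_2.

Extreme points and P = 31x_1 + 46x_2:
  (0, 0) → P = 0
  (0, 38/9) → P = 1748/9
  (22/3, 0) → P = 682/3
  (20/3, 2) → P = 896/3

x_1 = 20/3, x_2 = 2, maximum P = 896/3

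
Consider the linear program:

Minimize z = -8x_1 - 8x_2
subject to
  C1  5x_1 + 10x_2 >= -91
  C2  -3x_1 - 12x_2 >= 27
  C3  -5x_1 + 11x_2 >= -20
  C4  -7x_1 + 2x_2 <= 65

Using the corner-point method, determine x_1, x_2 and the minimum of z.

Corner points and z = -8x_1 - 8x_2:
  (-267/35, -37/7) → z = 3616/35
  (-52/5, -39/10) → z = 572/5
  (-19/31, -65/31) → z = 672/31
  (-139/15, 1/15) → z = 368/5

x_1 = -19/31, x_2 = -65/31, minimum z = 672/31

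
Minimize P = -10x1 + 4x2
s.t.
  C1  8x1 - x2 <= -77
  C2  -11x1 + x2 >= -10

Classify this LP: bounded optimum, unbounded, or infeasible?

unbounded

From the feasible point (29, 309), moving in the direction (-1, -8) keeps every constraint satisfied while P decreases without bound.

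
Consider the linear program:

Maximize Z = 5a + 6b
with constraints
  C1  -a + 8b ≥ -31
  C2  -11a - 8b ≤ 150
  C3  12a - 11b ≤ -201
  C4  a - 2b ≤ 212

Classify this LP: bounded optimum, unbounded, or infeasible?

From the feasible point (-3258/217, 411/217), moving in the direction (11, 12) keeps every constraint satisfied while Z increases without bound.

unbounded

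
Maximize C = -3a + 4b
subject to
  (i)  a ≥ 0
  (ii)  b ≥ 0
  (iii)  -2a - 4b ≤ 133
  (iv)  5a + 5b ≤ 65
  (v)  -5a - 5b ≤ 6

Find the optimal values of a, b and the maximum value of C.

a = 0, b = 13, maximum C = 52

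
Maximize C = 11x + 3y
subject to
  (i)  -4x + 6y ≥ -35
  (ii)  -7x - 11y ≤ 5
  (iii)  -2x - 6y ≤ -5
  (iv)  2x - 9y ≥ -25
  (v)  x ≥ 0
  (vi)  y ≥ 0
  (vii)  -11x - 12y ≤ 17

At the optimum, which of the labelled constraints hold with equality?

(i) and (iv)

Corner points and C = 11x + 3y:
  (155/8, 85/12) → C = 1875/8
  (35/4, 0) → C = 385/4
  (0, 5/6) → C = 5/2
  (5/2, 0) → C = 55/2
  (0, 25/9) → C = 25/3

The maximum is at (155/8, 85/12). Substituting into each constraint, equality holds for (i) and (iv); the remaining constraints have slack.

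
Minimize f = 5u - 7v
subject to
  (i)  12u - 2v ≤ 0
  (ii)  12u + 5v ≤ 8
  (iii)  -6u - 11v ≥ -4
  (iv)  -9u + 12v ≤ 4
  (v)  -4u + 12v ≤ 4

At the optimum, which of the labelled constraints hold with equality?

(iv) and (v)

Feasible corners and f = 5u - 7v:
  (1/18, 1/3) → f = -37/18
  (1/29, 10/29) → f = -65/29
  (0, 1/3) → f = -7/3
The feasible region is unbounded (it extends along (-1, -6), (-4, -3)), but f strictly increases along every unbounded feasible direction, so there is no improving ray and the minimum is attained at a vertex.

The minimum is at (0, 1/3). Substituting into each constraint, equality holds for (iv) and (v); the remaining constraints have slack.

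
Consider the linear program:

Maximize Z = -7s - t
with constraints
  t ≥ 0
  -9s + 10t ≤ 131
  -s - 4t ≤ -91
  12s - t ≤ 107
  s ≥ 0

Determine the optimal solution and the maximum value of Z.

s = 193/23, t = 475/23, maximum Z = -1826/23

Vertices and Z = -7s - t:
  (193/23, 475/23) → Z = -1826/23
  (1201/111, 845/37) → Z = -10942/111
  (519/49, 985/49) → Z = -4618/49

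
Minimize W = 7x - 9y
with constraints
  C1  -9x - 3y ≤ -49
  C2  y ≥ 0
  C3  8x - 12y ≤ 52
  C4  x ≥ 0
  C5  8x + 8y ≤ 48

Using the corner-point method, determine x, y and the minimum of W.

x = 31/6, y = 5/6, minimum W = 86/3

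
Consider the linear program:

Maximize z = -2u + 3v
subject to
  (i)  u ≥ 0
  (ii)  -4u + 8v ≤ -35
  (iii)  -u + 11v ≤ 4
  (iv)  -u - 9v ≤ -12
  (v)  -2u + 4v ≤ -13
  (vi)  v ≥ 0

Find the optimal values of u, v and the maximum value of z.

u = 411/44, v = 13/44, maximum z = -783/44

Corner points and z = -2u + 3v:
  (139/12, 17/12) → z = -227/12
  (411/44, 13/44) → z = -783/44
  (12, 0) → z = -24
The feasible region is unbounded (it extends along (11, 1), (1, 0)), but z strictly decreases along every unbounded feasible direction, so there is no improving ray and the maximum is attained at a vertex.

The binding constraints are -4u + 8v = -35 and -u - 9v = -12.
Solving simultaneously gives u = 411/44, v = 13/44.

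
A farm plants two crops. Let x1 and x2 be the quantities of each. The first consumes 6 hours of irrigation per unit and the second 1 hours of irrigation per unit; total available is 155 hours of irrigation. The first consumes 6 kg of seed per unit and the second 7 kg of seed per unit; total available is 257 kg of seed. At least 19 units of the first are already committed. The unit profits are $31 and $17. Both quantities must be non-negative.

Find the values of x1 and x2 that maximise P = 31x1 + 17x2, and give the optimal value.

x1 = 23, x2 = 17, maximum P = 1002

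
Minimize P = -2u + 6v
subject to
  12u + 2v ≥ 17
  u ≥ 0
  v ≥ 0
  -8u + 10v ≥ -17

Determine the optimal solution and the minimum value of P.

The feasible region is unbounded (it extends along (0, 1), (5, 4)), but P strictly increases along every unbounded feasible direction, so there is no improving ray and the minimum is attained at a vertex.

The optimum lies where v = 0 and -8u + 10v = -17.
Solving simultaneously gives u = 17/8, v = 0.

u = 17/8, v = 0, minimum P = -17/4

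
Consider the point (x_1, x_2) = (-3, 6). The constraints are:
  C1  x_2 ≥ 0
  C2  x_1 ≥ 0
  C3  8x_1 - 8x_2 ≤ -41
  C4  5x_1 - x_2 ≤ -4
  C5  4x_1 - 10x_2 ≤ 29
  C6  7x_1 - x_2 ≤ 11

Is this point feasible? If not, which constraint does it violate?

not feasible — violates C2

Constraint C2: x_1 = -3, which is not ≥ 0. All other constraints are satisfied.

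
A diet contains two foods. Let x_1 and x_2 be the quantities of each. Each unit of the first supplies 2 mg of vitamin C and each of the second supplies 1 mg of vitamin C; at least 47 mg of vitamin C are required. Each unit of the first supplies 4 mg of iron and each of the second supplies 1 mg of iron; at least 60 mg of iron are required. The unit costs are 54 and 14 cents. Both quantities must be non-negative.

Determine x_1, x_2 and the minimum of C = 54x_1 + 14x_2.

Extreme points and C = 54x_1 + 14x_2:
  (0, 60) → C = 840
  (47/2, 0) → C = 1269
  (13/2, 34) → C = 827
The feasible region is unbounded (it extends along (0, 1), (1, 0)), but C strictly increases along every unbounded feasible direction, so there is no improving ray and the minimum is attained at a vertex.

The optimum lies where 2x_1 + x_2 = 47 and 4x_1 + x_2 = 60.
Solving simultaneously gives x_1 = 13/2, x_2 = 34.

x_1 = 13/2, x_2 = 34, minimum C = 827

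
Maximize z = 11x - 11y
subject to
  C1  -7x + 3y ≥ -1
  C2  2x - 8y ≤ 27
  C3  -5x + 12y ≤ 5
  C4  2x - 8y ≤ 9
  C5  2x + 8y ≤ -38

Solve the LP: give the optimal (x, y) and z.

x = -29/4, y = -47/16, maximum z = -759/16

Extreme points and z = 11x - 11y:
  (-37/4, -55/16) → z = -1023/16
  (-31/4, -45/16) → z = -869/16
  (-29/4, -47/16) → z = -759/16

The binding constraints are 2x - 8y = 9 and 2x + 8y = -38.
Solving simultaneously gives x = -29/4, y = -47/16.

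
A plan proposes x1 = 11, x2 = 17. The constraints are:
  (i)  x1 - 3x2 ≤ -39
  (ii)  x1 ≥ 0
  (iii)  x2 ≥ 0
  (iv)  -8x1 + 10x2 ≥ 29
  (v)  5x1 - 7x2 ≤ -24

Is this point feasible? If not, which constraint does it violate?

(i): -40 ≤ -39 ✓
(ii): 11 ≥ 0 ✓
(iii): 17 ≥ 0 ✓
(iv): 82 ≥ 29 ✓
(v): -64 ≤ -24 ✓

feasible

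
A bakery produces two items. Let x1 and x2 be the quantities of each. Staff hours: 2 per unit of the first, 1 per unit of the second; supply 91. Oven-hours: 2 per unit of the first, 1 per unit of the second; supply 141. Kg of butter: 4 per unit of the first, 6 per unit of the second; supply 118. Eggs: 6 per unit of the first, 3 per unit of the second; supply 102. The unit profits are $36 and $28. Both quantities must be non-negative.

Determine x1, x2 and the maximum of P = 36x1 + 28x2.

Vertices and P = 36x1 + 28x2:
  (0, 0) → P = 0
  (0, 59/3) → P = 1652/3
  (17, 0) → P = 612
  (43/4, 25/2) → P = 737

x1 = 43/4, x2 = 25/2, maximum P = 737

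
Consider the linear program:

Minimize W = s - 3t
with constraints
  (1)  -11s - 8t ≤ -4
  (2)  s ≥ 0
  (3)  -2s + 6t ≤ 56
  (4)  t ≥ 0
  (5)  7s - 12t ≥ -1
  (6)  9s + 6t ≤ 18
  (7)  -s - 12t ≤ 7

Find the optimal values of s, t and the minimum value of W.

Vertices and W = s - 3t:
  (4/11, 0) → W = 4/11
  (10/47, 39/188) → W = -77/188
  (2, 0) → W = 2
  (7/5, 9/10) → W = -13/10

The binding constraints are 7s - 12t = -1 and 9s + 6t = 18.
Solving simultaneously gives s = 7/5, t = 9/10.

s = 7/5, t = 9/10, minimum W = -13/10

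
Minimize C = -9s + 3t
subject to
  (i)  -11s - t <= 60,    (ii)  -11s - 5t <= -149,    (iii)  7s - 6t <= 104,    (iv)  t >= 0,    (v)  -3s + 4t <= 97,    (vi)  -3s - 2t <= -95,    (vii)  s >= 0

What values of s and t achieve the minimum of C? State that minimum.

s = 499/5, t = 991/10, minimum C = -6009/10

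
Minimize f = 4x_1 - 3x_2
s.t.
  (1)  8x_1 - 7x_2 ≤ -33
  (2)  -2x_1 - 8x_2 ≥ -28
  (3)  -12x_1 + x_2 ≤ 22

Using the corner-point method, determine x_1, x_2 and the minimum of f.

x_1 = -74/49, x_2 = 190/49, minimum f = -866/49

Extreme points and f = 4x_1 - 3x_2:
  (-34/39, 145/39) → f = -571/39
  (-121/76, 55/19) → f = -286/19
  (-74/49, 190/49) → f = -866/49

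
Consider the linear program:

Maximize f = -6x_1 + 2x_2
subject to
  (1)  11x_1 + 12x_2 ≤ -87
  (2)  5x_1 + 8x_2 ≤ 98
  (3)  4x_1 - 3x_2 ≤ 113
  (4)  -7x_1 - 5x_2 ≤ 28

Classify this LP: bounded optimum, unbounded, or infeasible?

Vertices and f = -6x_1 + 2x_2:
  (365/27, -1591/81) → f = -9752/81
  (99/29, -301/29) → f = -1196/29
  (481/41, -903/41) → f = -4692/41
The feasible region has finitely many vertices and no improving ray; the maximum is -1196/29 at (99/29, -301/29).

bounded optimum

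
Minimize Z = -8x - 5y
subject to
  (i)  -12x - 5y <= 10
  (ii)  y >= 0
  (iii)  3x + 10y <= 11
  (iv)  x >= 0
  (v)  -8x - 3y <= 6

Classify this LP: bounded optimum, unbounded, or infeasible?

bounded optimum

Vertices and Z = -8x - 5y:
  (11/3, 0) → Z = -88/3
  (0, 0) → Z = 0
  (0, 11/10) → Z = -11/2
The feasible region has finitely many vertices and no improving ray; the minimum is -88/3 at (11/3, 0).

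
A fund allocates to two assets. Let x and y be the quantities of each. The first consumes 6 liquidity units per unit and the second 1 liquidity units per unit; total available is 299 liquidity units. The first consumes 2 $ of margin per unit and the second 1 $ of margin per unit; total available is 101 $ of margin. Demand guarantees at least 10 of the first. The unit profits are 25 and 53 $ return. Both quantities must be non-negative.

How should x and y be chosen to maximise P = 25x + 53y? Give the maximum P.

Extreme points and P = 25x + 53y:
  (299/6, 0) → P = 7475/6
  (10, 0) → P = 250
  (99/2, 2) → P = 2687/2
  (10, 81) → P = 4543

The optimum lies where 2x + y = 101 and x = 10.
Solving simultaneously gives x = 10, y = 81.

x = 10, y = 81, maximum P = 4543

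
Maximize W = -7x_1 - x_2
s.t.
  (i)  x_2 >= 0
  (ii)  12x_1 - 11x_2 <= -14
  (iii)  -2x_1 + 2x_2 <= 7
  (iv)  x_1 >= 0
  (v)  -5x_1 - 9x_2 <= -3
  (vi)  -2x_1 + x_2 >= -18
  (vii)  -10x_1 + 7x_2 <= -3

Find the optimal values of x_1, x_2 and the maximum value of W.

x_1 = 131/26, x_2 = 88/13, maximum W = -1093/26

Feasible corners and W = -7x_1 - x_2:
  (106/5, 122/5) → W = -864/5
  (131/26, 88/13) → W = -1093/26
  (43/2, 25) → W = -351/2
  (55/6, 38/3) → W = -461/6

At the optimal vertex, 12x_1 - 11x_2 = -14 and -10x_1 + 7x_2 = -3.
Solving simultaneously gives x_1 = 131/26, x_2 = 88/13.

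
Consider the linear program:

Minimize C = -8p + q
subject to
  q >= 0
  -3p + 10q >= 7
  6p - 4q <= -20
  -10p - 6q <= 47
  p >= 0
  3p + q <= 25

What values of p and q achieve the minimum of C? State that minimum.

Corner points and C = -8p + q:
  (0, 5) → C = 5
  (40/9, 35/3) → C = -215/9
  (0, 25) → C = 25

p = 40/9, q = 35/3, minimum C = -215/9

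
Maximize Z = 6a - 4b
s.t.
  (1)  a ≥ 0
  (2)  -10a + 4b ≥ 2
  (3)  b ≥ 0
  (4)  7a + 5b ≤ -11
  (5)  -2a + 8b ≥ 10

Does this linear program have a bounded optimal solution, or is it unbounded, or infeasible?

infeasible

The boundaries a = 0 and -2a + 8b = 10 meet at (0, 5/4), but that point violates 7a + 5b ≤ -11. Every candidate vertex is excluded by some other constraint, so the feasible region is empty.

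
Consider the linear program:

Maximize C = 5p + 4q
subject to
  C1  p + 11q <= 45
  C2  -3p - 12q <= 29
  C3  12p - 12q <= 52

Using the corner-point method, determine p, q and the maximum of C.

Extreme points and C = 5p + 4q:
  (-859/21, 164/21) → C = -1213/7
  (139/18, 61/18) → C = 313/6
  (23/15, -14/5) → C = -53/15

At the optimal vertex, p + 11q = 45 and 12p - 12q = 52.
Solving simultaneously gives p = 139/18, q = 61/18.

p = 139/18, q = 61/18, maximum C = 313/6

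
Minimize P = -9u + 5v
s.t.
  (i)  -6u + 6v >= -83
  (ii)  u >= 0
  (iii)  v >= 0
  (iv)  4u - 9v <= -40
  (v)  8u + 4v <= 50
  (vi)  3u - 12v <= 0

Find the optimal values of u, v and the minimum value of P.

At the optimal vertex, 4u - 9v = -40 and 8u + 4v = 50.
Solving simultaneously gives u = 145/44, v = 65/11.

u = 145/44, v = 65/11, minimum P = -5/44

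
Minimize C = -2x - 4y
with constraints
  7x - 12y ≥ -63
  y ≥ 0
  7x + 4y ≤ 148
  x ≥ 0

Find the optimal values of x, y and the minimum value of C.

x = 381/28, y = 211/16, minimum C = -2239/28

Extreme points and C = -2x - 4y:
  (381/28, 211/16) → C = -2239/28
  (0, 21/4) → C = -21
  (148/7, 0) → C = -296/7
  (0, 0) → C = 0

At the optimal vertex, 7x - 12y = -63 and 7x + 4y = 148.
Solving simultaneously gives x = 381/28, y = 211/16.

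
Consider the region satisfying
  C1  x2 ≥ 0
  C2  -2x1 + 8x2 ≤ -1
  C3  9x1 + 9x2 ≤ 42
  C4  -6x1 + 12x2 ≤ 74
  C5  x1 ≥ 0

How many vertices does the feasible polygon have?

The feasible vertices (each the meet of two boundaries and inside every other half-plane) are:
  (1/2, 0)
  (14/3, 0)
  (23/6, 5/6)

3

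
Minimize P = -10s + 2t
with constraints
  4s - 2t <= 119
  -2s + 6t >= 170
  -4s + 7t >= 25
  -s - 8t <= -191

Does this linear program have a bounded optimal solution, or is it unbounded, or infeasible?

unbounded

From the feasible point (527/10, 459/10), moving in the direction (2, 4) keeps every constraint satisfied while P decreases without bound.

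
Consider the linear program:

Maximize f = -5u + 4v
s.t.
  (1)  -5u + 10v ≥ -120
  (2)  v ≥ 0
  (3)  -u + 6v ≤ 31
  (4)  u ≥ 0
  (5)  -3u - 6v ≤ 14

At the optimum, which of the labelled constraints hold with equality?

Vertices and f = -5u + 4v:
  (24, 0) → f = -120
  (103/2, 55/4) → f = -405/2
  (0, 0) → f = 0
  (0, 31/6) → f = 62/3

The maximum is at (0, 31/6). Substituting into each constraint, equality holds for (3) and (4); the remaining constraints have slack.

(3) and (4)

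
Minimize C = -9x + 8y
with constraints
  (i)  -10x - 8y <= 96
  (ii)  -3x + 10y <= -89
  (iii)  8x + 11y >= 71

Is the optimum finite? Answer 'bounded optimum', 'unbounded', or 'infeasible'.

unbounded

From the feasible point (1689/113, -499/113), moving in the direction (10, 3) keeps every constraint satisfied while C decreases without bound.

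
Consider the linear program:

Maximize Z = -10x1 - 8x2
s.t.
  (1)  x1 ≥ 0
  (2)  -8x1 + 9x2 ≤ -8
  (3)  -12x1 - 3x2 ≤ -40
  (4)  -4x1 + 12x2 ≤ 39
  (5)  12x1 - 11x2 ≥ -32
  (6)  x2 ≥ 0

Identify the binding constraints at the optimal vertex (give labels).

(3) and (6)

Feasible corners and Z = -10x1 - 8x2:
  (32/11, 56/33) → Z = -128/3
  (149/20, 86/15) → Z = -3611/30
  (10/3, 0) → Z = -100/3
The feasible region is unbounded (it extends along (3, 1), (1, 0)), but Z strictly decreases along every unbounded feasible direction, so there is no improving ray and the maximum is attained at a vertex.

The maximum is at (10/3, 0). Substituting into each constraint, equality holds for (3) and (6); the remaining constraints have slack.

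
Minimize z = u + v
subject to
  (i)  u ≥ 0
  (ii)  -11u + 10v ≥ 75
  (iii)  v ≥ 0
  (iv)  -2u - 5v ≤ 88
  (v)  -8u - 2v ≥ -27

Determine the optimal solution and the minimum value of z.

Feasible corners and z = u + v:
  (0, 15/2) → z = 15/2
  (0, 27/2) → z = 27/2
  (20/17, 299/34) → z = 339/34

The optimum lies where u = 0 and -11u + 10v = 75.
Solving simultaneously gives u = 0, v = 15/2.

u = 0, v = 15/2, minimum z = 15/2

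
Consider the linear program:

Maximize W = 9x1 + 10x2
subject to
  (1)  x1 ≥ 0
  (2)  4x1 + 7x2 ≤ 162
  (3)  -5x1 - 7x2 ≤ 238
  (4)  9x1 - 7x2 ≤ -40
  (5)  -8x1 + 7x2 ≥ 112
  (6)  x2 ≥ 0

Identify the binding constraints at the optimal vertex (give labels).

(2) and (5)

Extreme points and W = 9x1 + 10x2:
  (0, 162/7) → W = 1620/7
  (0, 16) → W = 160
  (25/6, 436/21) → W = 10295/42

The maximum is at (25/6, 436/21). Substituting into each constraint, equality holds for (2) and (5); the remaining constraints have slack.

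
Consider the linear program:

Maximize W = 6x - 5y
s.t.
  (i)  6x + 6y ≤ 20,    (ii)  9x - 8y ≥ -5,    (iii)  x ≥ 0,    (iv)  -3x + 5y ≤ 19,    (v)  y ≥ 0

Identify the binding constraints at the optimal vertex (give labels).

Extreme points and W = 6x - 5y:
  (65/51, 35/17) → W = -45/17
  (10/3, 0) → W = 20
  (0, 5/8) → W = -25/8
  (0, 0) → W = 0

The maximum is at (10/3, 0). Substituting into each constraint, equality holds for (i) and (v); the remaining constraints have slack.

(i) and (v)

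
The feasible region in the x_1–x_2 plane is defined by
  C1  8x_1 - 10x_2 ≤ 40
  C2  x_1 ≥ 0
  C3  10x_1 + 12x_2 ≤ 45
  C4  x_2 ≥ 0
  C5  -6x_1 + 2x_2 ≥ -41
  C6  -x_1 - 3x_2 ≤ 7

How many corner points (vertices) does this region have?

Of the 15 pairwise boundary intersections, those satisfying every inequality are:
  (0, 15/4)
  (0, 0)
  (9/2, 0)

3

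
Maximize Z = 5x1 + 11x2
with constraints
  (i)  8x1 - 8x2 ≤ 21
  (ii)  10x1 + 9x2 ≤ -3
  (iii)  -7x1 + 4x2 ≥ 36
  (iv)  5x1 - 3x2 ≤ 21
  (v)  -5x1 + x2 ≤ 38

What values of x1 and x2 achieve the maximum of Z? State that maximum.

Corner points and Z = 5x1 + 11x2:
  (-336/103, 339/103) → Z = 2049/103
  (-69/11, 73/11) → Z = 458/11
  (-116/13, -86/13) → Z = -1526/13

The optimum lies where 10x1 + 9x2 = -3 and -5x1 + x2 = 38.
Solving simultaneously gives x1 = -69/11, x2 = 73/11.

x1 = -69/11, x2 = 73/11, maximum Z = 458/11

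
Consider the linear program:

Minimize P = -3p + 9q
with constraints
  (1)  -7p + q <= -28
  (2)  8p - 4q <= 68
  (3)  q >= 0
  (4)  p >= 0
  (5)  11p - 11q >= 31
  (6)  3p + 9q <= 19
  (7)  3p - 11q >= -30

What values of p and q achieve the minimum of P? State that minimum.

p = 19/3, q = 0, minimum P = -19

Vertices and P = -3p + 9q:
  (4, 0) → P = -12
  (271/66, 49/66) → P = -62/11
  (19/3, 0) → P = -19

The optimum lies where q = 0 and 3p + 9q = 19.
Solving simultaneously gives p = 19/3, q = 0.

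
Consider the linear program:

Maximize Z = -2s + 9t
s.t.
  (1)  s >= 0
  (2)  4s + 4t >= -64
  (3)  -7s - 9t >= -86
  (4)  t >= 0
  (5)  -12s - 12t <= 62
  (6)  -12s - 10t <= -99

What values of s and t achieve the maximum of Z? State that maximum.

Vertices and Z = -2s + 9t:
  (86/7, 0) → Z = -172/7
  (31/38, 339/38) → Z = 2989/38
  (33/4, 0) → Z = -33/2

The binding constraints are -7s - 9t = -86 and -12s - 10t = -99.
Solving simultaneously gives s = 31/38, t = 339/38.

s = 31/38, t = 339/38, maximum Z = 2989/38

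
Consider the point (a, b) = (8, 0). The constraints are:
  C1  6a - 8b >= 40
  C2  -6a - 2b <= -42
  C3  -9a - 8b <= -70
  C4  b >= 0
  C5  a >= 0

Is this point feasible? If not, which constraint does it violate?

feasible

C1: 48 ≥ 40 ✓
C2: -48 ≤ -42 ✓
C3: -72 ≤ -70 ✓
C4: 0 ≥ 0 ✓
C5: 8 ≥ 0 ✓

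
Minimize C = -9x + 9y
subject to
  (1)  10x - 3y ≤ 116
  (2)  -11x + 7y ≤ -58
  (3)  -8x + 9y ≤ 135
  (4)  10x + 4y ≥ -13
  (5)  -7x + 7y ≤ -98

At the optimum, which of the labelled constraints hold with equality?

(1) and (4)

Vertices and C = -9x + 9y:
  (85/14, -129/7) → C = -441/2
  (74/7, -24/7) → C = -126
  (43/14, -153/14) → C = -126

The minimum is at (85/14, -129/7). Substituting into each constraint, equality holds for (1) and (4); the remaining constraints have slack.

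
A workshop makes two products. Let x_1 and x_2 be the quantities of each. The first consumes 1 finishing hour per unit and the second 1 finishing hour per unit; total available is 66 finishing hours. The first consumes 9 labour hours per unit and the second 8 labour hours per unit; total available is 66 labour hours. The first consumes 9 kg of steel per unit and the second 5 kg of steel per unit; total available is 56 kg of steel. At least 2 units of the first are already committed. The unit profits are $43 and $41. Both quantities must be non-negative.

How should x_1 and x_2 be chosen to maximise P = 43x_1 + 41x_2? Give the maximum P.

x_1 = 2, x_2 = 6, maximum P = 332

Corner points and P = 43x_1 + 41x_2:
  (56/9, 0) → P = 2408/9
  (2, 0) → P = 86
  (118/27, 10/3) → P = 8764/27
  (2, 6) → P = 332

At the optimal vertex, 9x_1 + 8x_2 = 66 and x_1 = 2.
Solving simultaneously gives x_1 = 2, x_2 = 6.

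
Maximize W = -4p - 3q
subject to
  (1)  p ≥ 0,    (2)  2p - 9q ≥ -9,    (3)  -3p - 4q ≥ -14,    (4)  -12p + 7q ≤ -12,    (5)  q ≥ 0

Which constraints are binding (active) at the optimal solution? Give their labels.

(4) and (5)

Corner points and W = -4p - 3q:
  (18/7, 11/7) → W = -15
  (171/94, 66/47) → W = -540/47
  (14/3, 0) → W = -56/3
  (1, 0) → W = -4

The maximum is at (1, 0). Substituting into each constraint, equality holds for (4) and (5); the remaining constraints have slack.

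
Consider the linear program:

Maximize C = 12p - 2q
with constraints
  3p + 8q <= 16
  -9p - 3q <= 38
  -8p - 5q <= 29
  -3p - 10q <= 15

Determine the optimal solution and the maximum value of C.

Extreme points and C = 12p - 2q:
  (-352/63, 86/21) → C = -1580/21
  (140/3, -31/2) → C = 591
  (-103/21, 43/21) → C = -1322/21
  (-43/13, -33/65) → C = -2514/65

At the optimal vertex, 3p + 8q = 16 and -3p - 10q = 15.
Solving simultaneously gives p = 140/3, q = -31/2.

p = 140/3, q = -31/2, maximum C = 591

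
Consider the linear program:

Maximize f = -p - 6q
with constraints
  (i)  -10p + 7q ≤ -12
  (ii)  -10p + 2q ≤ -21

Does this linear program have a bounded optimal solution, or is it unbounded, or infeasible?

unbounded

From the feasible point (123/50, 9/5), moving in the direction (-2, -10) keeps every constraint satisfied while f increases without bound.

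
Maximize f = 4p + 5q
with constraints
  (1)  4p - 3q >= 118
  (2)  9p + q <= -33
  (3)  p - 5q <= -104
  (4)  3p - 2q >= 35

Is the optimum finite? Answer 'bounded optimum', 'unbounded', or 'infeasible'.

infeasible

The boundaries 4p - 3q = 118 and 9p + q = -33 meet at (19/31, -1194/31), but that point violates p - 5q ≤ -104. Every candidate vertex is excluded by some other constraint, so the feasible region is empty.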